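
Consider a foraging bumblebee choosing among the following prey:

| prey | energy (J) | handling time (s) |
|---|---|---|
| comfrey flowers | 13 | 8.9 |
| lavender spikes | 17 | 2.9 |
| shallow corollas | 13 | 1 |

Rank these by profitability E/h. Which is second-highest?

In descending order of E/h:
shallow corollas: 13/1 = 13 J/s
lavender spikes: 17/2.9 = 5.86 J/s
comfrey flowers: 13/8.9 = 1.46 J/s

lavender spikes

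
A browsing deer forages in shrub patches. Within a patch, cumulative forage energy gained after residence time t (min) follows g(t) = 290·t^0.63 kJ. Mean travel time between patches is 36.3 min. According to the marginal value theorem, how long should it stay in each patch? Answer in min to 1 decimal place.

Maximise g(t)/(T+t): set derivative to zero → g'(t)(T+t) = g(t).
g'(t) = 0.63·290·t^-0.37. Setting 0.63·290·t^-0.37 = 290·t^0.63/(36.3+t) gives 0.63(36.3+t) = t, so 0.37·t = 0.63×36.3.
t* = 0.63×36.3/0.37 = 61.81 min.

61.8 min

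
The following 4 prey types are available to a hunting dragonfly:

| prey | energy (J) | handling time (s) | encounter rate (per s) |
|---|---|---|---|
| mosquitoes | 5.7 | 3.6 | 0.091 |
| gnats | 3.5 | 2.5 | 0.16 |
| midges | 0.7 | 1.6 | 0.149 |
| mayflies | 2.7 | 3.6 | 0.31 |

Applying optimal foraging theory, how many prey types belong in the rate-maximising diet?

Profitabilities (E/h, J/s): mosquitoes 1.58, gnats 1.4, mayflies 0.75, midges 0.437. Add prey in this order while the next type's profitability exceeds the intake rate on those already taken.
Rate on top 1: 0.3907. gnats: 1.4 > 0.3907 → include.
Rate on top 2: 0.6244. mayflies: 0.75 > 0.6244 → include.
Rate on top 3: 0.6737. midges: 0.437 < 0.6737 → exclude; stop.
Optimal diet: mosquitoes, gnats, mayflies — 3 of 4 types.

3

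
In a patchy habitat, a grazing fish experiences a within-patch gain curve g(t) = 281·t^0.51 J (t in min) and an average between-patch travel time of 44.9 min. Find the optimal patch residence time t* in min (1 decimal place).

By the marginal value theorem, leave when the instantaneous gain rate g'(t) equals the habitat-wide average g(t)/(T + t).
g'(t) = 0.51·281·t^-0.49. Setting 0.51·281·t^-0.49 = 281·t^0.51/(44.9+t) gives 0.51(44.9+t) = t, so 0.49·t = 0.51×44.9.
t* = 0.51×44.9/0.49 = 46.73 min.

46.7 min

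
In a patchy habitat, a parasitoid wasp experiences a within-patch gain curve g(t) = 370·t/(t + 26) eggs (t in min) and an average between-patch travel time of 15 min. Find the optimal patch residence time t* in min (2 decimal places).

19.75 min

Maximise g(t)/(T+t): set derivative to zero → g'(t)(T+t) = g(t).
g'(t) = 370·26/(t + 26)². Setting 370·26/(t+26)² = 370t/[(t+26)(15+t)] gives 26(15+t) = t(t+26), so t² = 26×15 = 390.
t* = √390 = 19.75 min.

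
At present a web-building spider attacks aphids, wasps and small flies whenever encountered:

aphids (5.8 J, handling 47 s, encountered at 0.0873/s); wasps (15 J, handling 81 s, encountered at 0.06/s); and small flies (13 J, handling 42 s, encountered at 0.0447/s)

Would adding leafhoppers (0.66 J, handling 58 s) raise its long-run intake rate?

On aphids, wasps and small flies alone, R = ΣλE/(1+Σλh) = 1.987/11.84 = 0.1679 J/s.
Profitability of leafhoppers: 0.66/58 = 0.01138 J/s.
Since 0.01138 < R, time spent handling leafhoppers is better spent searching.

No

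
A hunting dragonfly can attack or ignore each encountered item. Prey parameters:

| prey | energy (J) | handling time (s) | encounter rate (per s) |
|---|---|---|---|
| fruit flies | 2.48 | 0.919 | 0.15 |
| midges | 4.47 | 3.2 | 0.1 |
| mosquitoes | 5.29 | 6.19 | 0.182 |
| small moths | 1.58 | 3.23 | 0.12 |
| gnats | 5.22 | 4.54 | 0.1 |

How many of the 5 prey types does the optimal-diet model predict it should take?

Rank by E/h (J/s): fruit flies 2.7, midges 1.4, gnats 1.15, mosquitoes 0.855, small moths 0.489. Include each in turn until the next type's E/h falls below the running intake rate.
Rate on top 1: 0.3269. midges: 1.4 > 0.3269 → include.
Rate on top 2: 0.5618. gnats: 1.15 > 0.5618 → include.
Rate on top 3: 0.7014. mosquitoes: 0.855 > 0.7014 → include.
Rate on top 4: 0.7582. small moths: 0.489 < 0.7582 → exclude; stop.
Optimal diet: fruit flies, midges, gnats, mosquitoes — 4 of 5 types.

4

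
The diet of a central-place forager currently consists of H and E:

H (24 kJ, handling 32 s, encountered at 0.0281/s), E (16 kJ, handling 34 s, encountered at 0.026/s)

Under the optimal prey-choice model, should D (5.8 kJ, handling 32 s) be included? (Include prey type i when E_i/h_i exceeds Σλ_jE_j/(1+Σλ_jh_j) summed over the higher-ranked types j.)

Current rate: (0.0281×24 + 0.026×16)/(1 + 0.0281×32 + 0.026×34) = 0.3918 kJ/s.
D: E/h = 5.8/32 = 0.1812 kJ/s.
0.1812 < 0.3918, so adding D would lower the average — exclude it.

No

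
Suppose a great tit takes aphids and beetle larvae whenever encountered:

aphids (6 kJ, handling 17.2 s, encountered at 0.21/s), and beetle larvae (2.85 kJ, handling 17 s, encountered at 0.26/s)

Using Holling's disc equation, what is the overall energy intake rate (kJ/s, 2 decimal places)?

0.22 kJ/s

Energy encountered per unit search time: 0.21×6 + 0.26×2.85 = 2.001 kJ/s.
Handling time per unit search time: 0.21×17.2 + 0.26×17 = 8.032.
Rate = 2.001/(1 + 8.032) = 0.2215 kJ/s.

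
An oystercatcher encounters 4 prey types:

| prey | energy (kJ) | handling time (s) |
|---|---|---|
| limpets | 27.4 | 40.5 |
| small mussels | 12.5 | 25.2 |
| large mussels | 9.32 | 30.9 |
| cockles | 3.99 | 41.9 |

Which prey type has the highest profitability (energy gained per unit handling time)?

In descending order of E/h:
limpets: 27.4/40.5 = 0.677 kJ/s
small mussels: 12.5/25.2 = 0.496 kJ/s
large mussels: 9.32/30.9 = 0.302 kJ/s
cockles: 3.99/41.9 = 0.0952 kJ/s

limpets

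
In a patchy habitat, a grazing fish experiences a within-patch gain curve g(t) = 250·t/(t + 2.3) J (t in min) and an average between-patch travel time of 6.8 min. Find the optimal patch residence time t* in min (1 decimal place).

By the marginal value theorem, leave when the instantaneous gain rate g'(t) equals the habitat-wide average g(t)/(T + t).
g'(t) = 250·2.3/(t + 2.3)². Setting 250·2.3/(t+2.3)² = 250t/[(t+2.3)(6.8+t)] gives 2.3(6.8+t) = t(t+2.3), so t² = 2.3×6.8 = 15.64.
t* = √15.64 = 3.955 min.

4.0 min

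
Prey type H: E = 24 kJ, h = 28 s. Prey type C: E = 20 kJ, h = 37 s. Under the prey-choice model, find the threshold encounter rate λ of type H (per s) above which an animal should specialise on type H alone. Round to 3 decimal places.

0.061 per s

Drop type C once their profitability E₂/h₂ falls below the rate achievable on type H alone: E₂/h₂ = λE₁/(1 + λh₁).
Solve for λ: λE₁h₂ = E₂(1 + λh₁) → λ(E₁h₂ − E₂h₁) = E₂ → λ = E₂/(E₁h₂ − E₂h₁).
λ = 20/(24×37 − 20×28) = 20/328 = 0.06098 per s.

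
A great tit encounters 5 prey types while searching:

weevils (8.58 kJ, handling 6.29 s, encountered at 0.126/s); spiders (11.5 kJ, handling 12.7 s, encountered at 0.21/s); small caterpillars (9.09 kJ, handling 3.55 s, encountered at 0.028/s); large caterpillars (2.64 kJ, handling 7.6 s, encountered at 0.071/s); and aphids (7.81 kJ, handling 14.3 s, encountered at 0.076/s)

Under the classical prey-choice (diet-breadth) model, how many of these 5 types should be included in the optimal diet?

3

Profitabilities (E/h, kJ/s): small caterpillars 2.56, weevils 1.36, spiders 0.906, aphids 0.546, large caterpillars 0.347. Add prey in this order while the next type's profitability exceeds the intake rate on those already taken.
Rate on top 1: 0.2315. weevils: 1.36 > 0.2315 → include.
Rate on top 2: 0.7059. spiders: 0.906 > 0.7059 → include.
Rate on top 3: 0.8227. aphids: 0.546 < 0.8227 → exclude; stop.
Optimal diet: small caterpillars, weevils, spiders — 3 of 5 types.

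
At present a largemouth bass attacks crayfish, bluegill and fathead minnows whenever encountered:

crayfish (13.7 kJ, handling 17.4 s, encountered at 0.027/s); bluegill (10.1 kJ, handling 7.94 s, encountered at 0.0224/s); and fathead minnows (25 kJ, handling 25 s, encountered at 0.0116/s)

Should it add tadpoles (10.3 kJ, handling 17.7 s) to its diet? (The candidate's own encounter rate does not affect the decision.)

On crayfish, bluegill and fathead minnows alone, R = ΣλE/(1+Σλh) = 0.8861/1.938 = 0.4573 kJ/s.
tadpoles: E/h = 10.3/17.7 = 0.5819 kJ/s.
0.5819 > 0.4573, so adding tadpoles raises the average — include it.

Yes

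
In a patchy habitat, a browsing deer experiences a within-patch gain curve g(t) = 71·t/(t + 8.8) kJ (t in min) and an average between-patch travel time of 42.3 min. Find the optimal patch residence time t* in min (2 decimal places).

By the marginal value theorem, leave when the instantaneous gain rate g'(t) equals the habitat-wide average g(t)/(T + t).
g'(t) = 71·8.8/(t + 8.8)². Setting 71·8.8/(t+8.8)² = 71t/[(t+8.8)(42.3+t)] gives 8.8(42.3+t) = t(t+8.8), so t² = 8.8×42.3 = 372.2.
t* = √372.2 = 19.29 min.

19.29 min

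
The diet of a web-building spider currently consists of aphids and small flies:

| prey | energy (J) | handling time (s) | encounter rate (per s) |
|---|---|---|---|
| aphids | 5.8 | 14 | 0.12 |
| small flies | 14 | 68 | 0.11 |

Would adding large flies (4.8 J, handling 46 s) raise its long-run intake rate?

No

On aphids and small flies alone, R = ΣλE/(1+Σλh) = 2.236/10.16 = 0.2201 J/s.
Profitability of large flies: 4.8/46 = 0.1043 J/s.
0.1043 < 0.2201, so adding large flies would lower the average — exclude it.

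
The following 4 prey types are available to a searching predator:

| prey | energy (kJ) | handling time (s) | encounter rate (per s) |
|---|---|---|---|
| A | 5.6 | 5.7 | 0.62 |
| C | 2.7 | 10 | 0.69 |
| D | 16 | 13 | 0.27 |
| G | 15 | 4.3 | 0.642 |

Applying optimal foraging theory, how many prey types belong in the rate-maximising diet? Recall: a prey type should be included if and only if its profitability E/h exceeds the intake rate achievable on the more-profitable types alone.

1

Rank by E/h (kJ/s): G 3.49, D 1.23, A 0.982, C 0.27. Include each in turn until the next type's E/h falls below the running intake rate.
Rate on top 1: 2.561. D: 1.23 < 2.561 → exclude; stop.
Optimal diet: G — 1 of 4 types.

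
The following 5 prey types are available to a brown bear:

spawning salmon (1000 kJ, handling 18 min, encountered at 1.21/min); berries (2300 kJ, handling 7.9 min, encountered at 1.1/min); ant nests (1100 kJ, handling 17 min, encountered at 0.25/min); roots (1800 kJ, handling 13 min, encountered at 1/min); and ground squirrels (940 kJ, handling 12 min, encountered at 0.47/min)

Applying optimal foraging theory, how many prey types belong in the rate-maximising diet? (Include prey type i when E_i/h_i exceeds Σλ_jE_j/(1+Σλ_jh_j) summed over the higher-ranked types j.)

E/h in descending order: berries 291, roots 138, ground squirrels 78.3, ant nests 64.7, spawning salmon 55.6 kJ/min. The optimal diet is the largest prefix of this list for which every included type satisfies E_i/h_i > R on the types above it.
Rate on top 1: 261.1. roots: 138 < 261.1 → exclude; stop.
Optimal diet: berries — 1 of 5 types.

1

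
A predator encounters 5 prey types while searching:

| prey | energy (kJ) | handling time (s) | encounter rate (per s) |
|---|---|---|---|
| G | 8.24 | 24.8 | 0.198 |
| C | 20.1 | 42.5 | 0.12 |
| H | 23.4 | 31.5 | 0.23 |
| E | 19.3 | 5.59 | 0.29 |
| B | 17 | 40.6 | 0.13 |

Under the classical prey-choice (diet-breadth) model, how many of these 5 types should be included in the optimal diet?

1

Rank by E/h (kJ/s): E 3.45, H 0.743, C 0.473, B 0.419, G 0.332. Include each in turn until the next type's E/h falls below the running intake rate.
Rate on top 1: 2.135. H: 0.743 < 2.135 → exclude; stop.
Optimal diet: E — 1 of 5 types.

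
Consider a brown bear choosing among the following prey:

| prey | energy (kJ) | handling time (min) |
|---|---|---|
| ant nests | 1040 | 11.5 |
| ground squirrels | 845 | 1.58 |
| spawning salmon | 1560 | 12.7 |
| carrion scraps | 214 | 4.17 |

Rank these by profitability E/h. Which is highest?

ground squirrels

In descending order of E/h:
ground squirrels: 845/1.58 = 535 kJ/min
spawning salmon: 1560/12.7 = 123 kJ/min
ant nests: 1040/11.5 = 90.4 kJ/min
carrion scraps: 214/4.17 = 51.3 kJ/min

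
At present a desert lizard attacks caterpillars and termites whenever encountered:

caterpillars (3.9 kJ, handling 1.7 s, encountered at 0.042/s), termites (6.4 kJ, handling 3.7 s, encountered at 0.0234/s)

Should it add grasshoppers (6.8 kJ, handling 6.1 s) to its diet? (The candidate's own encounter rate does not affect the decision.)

Yes

Intake rate on the current diet: R = (0.042×3.9 + 0.0234×6.4) / (1 + 0.042×1.7 + 0.0234×3.7) = 0.3136/1.158 = 0.2708 kJ/s.
grasshoppers: E/h = 6.8/6.1 = 1.115 kJ/s.
1.115 > 0.2708, so adding grasshoppers raises the average — include it.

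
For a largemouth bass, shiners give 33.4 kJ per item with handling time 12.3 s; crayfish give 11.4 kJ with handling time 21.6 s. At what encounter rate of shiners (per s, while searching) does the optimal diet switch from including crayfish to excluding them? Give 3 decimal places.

Drop crayfish once their profitability E₂/h₂ falls below the rate achievable on shiners alone: E₂/h₂ = λE₁/(1 + λh₁).
Solve for λ: λE₁h₂ = E₂(1 + λh₁) → λ(E₁h₂ − E₂h₁) = E₂ → λ = E₂/(E₁h₂ − E₂h₁).
λ = 11.4/(33.4×21.6 − 11.4×12.3) = 11.4/581.2 = 0.01961 per s.

0.020 per s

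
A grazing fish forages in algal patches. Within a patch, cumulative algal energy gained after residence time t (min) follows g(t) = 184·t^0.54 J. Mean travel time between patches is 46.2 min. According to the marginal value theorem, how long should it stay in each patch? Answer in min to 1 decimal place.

54.2 min

By the marginal value theorem, leave when the instantaneous gain rate g'(t) equals the habitat-wide average g(t)/(T + t).
g'(t) = 0.54·184·t^-0.46. Setting 0.54·184·t^-0.46 = 184·t^0.54/(46.2+t) gives 0.54(46.2+t) = t, so 0.46·t = 0.54×46.2.
t* = 0.54×46.2/0.46 = 54.23 min.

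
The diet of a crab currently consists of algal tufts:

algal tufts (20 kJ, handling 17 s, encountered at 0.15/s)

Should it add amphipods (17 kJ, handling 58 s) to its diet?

No

Current rate: (0.15×20)/(1 + 0.15×17) = 0.8451 kJ/s.
amphipods: E/h = 17/58 = 0.2931 kJ/s.
Since 0.2931 < R, time spent handling amphipods is better spent searching.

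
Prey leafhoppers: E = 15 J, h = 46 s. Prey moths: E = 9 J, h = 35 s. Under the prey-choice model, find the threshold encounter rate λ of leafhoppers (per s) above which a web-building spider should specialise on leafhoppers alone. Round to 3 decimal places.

0.081 per s

The zero-one rule: include moths iff E₂/h₂ > λE₁/(1+λh₁). Equality gives the switch point.
λE₁h₂ = E₂ + λE₂h₁ ⇒ λ = E₂/(E₁h₂ − E₂h₁) = 9/(525 − 414) = 0.08108 per s.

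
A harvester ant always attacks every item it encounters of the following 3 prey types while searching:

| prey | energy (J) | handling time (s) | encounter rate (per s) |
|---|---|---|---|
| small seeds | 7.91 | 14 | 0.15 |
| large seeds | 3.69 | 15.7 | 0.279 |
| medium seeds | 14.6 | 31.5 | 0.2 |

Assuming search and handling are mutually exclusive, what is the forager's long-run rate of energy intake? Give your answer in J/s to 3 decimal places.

0.373 J/s

R = Σλ_iE_i / (1 + Σλ_ih_i)
Numerator: 0.15×7.91 + 0.279×3.69 + 0.2×14.6 = 5.136
Denominator: 1 + 0.15×14 + 0.279×15.7 + 0.2×31.5 = 13.78
R = 5.136/13.78 = 0.3727 J/s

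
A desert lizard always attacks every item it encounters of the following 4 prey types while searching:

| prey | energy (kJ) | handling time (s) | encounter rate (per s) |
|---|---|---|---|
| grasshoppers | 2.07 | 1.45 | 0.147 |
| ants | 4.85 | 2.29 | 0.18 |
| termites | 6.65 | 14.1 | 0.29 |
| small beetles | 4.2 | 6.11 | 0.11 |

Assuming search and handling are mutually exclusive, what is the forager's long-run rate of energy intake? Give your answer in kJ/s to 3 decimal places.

0.559 kJ/s

R = Σλ_iE_i / (1 + Σλ_ih_i)
Numerator: 0.147×2.07 + 0.18×4.85 + 0.29×6.65 + 0.11×4.2 = 3.568
Denominator: 1 + 0.147×1.45 + 0.18×2.29 + 0.29×14.1 + 0.11×6.11 = 6.386
R = 3.568/6.386 = 0.5586 kJ/s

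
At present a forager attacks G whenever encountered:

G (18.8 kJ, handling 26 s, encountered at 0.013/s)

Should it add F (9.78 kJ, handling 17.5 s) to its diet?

Yes

Current rate: (0.013×18.8)/(1 + 0.013×26) = 0.1827 kJ/s.
Profitability of F: 9.78/17.5 = 0.5589 kJ/s.
Since 0.5589 > R, including F increases the long-run rate.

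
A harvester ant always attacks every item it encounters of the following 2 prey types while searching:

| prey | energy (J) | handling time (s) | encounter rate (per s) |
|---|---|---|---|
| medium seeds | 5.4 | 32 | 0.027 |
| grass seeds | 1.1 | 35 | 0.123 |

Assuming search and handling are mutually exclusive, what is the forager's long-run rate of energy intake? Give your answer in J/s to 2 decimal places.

R = (0.027×5.4 + 0.123×1.1) / (1 + 0.027×32 + 0.123×35) = 0.2811/6.169 = 0.04557 J/s.

0.05 J/s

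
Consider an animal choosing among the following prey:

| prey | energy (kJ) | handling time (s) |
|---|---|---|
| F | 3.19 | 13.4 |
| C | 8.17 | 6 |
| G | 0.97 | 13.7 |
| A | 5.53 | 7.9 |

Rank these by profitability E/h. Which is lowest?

G

In descending order of E/h:
C: 8.17/6 = 1.36 kJ/s
A: 5.53/7.9 = 0.7 kJ/s
F: 3.19/13.4 = 0.238 kJ/s
G: 0.97/13.7 = 0.0708 kJ/s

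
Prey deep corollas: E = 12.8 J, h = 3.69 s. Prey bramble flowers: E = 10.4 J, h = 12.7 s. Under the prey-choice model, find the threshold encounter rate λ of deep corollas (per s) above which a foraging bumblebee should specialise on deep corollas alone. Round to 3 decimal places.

The zero-one rule: include bramble flowers iff E₂/h₂ > λE₁/(1+λh₁). Equality gives the switch point.
λE₁h₂ = E₂ + λE₂h₁ ⇒ λ = E₂/(E₁h₂ − E₂h₁) = 10.4/(162.6 − 38.38) = 0.08375 per s.

0.084 per s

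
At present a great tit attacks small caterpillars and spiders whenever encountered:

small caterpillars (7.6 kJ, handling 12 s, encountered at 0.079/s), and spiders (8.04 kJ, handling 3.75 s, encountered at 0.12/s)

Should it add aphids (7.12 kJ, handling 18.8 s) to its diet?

Current rate: (0.079×7.6 + 0.12×8.04)/(1 + 0.079×12 + 0.12×3.75) = 0.6527 kJ/s.
Profitability of aphids: 7.12/18.8 = 0.3787 kJ/s.
0.3787 < 0.6527, so adding aphids would lower the average — exclude it.

No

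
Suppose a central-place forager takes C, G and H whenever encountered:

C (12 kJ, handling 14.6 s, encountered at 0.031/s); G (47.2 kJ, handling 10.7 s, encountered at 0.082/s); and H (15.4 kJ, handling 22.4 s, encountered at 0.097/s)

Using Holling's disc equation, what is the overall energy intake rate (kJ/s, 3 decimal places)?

1.274 kJ/s

Energy encountered per unit search time: 0.031×12 + 0.082×47.2 + 0.097×15.4 = 5.736 kJ/s.
Handling time per unit search time: 0.031×14.6 + 0.082×10.7 + 0.097×22.4 = 3.503.
Rate = 5.736/(1 + 3.503) = 1.274 kJ/s.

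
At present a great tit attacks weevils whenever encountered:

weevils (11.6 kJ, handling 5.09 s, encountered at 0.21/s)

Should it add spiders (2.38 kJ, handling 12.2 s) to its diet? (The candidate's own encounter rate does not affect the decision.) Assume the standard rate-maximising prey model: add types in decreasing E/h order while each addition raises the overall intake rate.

Current rate: (0.21×11.6)/(1 + 0.21×5.09) = 1.177 kJ/s.
spiders: E/h = 2.38/12.2 = 0.1951 kJ/s.
0.1951 < 1.177, so adding spiders would lower the average — exclude it.

No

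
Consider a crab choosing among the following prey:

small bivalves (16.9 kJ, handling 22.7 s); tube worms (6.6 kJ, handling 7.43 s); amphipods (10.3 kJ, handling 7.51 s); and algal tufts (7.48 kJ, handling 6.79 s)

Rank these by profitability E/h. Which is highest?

In descending order of E/h:
amphipods: 10.3/7.51 = 1.37 kJ/s
algal tufts: 7.48/6.79 = 1.1 kJ/s
tube worms: 6.6/7.43 = 0.888 kJ/s
small bivalves: 16.9/22.7 = 0.744 kJ/s

amphipods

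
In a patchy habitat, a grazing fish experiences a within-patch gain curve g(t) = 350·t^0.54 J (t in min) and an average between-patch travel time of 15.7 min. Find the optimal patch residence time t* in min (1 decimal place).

Maximise g(t)/(T+t): set derivative to zero → g'(t)(T+t) = g(t).
g'(t) = 0.54·350·t^-0.46. Setting 0.54·350·t^-0.46 = 350·t^0.54/(15.7+t) gives 0.54(15.7+t) = t, so 0.46·t = 0.54×15.7.
t* = 0.54×15.7/0.46 = 18.43 min.

18.4 min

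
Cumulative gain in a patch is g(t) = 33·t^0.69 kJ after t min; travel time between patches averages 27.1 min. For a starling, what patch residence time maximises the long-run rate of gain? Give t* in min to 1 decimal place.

Optimal t* satisfies g'(t*) = g(t*)/(T + t*).
g'(t) = 0.69·33·t^-0.31. Setting 0.69·33·t^-0.31 = 33·t^0.69/(27.1+t) gives 0.69(27.1+t) = t, so 0.31·t = 0.69×27.1.
t* = 0.69×27.1/0.31 = 60.32 min.

60.3 min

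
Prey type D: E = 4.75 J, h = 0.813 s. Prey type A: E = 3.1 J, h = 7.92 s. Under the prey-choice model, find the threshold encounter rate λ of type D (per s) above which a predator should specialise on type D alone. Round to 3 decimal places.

The zero-one rule: include type A iff E₂/h₂ > λE₁/(1+λh₁). Equality gives the switch point.
λE₁h₂ = E₂ + λE₂h₁ ⇒ λ = E₂/(E₁h₂ − E₂h₁) = 3.1/(37.62 − 2.52) = 0.08832 per s.

0.088 per s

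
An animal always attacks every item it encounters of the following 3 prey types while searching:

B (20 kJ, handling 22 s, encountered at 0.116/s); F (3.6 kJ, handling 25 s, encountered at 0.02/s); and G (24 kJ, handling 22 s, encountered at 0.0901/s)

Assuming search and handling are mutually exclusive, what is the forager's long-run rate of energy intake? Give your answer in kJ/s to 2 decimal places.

0.75 kJ/s

R = (0.116×20 + 0.02×3.6 + 0.0901×24) / (1 + 0.116×22 + 0.02×25 + 0.0901×22) = 4.554/6.034 = 0.7548 kJ/s.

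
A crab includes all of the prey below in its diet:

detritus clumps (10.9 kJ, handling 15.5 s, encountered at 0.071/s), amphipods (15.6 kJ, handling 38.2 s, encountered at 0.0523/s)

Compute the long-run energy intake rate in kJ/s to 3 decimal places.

0.388 kJ/s

R = (0.071×10.9 + 0.0523×15.6) / (1 + 0.071×15.5 + 0.0523×38.2) = 1.59/4.098 = 0.3879 kJ/s.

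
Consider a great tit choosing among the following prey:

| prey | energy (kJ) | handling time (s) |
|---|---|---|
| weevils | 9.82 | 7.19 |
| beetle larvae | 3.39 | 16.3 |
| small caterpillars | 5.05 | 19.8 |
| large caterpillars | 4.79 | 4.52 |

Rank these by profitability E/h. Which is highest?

Profitability E/h (kJ/s): weevils = 9.82/7.19 = 1.37, beetle larvae = 3.39/16.3 = 0.208, small caterpillars = 5.05/19.8 = 0.255, large caterpillars = 4.79/4.52 = 1.06.
Ranked: weevils > large caterpillars > small caterpillars > beetle larvae.

weevils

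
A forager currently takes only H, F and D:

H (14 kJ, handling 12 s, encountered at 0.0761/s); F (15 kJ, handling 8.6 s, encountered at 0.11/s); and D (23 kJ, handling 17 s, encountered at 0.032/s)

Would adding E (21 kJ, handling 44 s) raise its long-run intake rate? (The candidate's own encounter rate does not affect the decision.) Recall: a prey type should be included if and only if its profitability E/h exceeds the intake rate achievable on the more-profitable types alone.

Intake rate on the current diet: R = (0.0761×14 + 0.11×15 + 0.032×23) / (1 + 0.0761×12 + 0.11×8.6 + 0.032×17) = 3.451/3.403 = 1.014 kJ/s.
Profitability of E: 21/44 = 0.4773 kJ/s.
0.4773 < 1.014, so adding E would lower the average — exclude it.

No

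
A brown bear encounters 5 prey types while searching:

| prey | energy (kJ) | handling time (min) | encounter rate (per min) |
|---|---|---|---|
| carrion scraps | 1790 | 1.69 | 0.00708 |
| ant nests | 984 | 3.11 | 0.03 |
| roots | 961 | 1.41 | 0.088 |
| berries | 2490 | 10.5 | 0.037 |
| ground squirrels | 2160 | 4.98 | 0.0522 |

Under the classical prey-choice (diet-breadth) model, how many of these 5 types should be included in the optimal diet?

Profitabilities (E/h, kJ/min): carrion scraps 1.06e+03, roots 682, ground squirrels 434, ant nests 316, berries 237. Add prey in this order while the next type's profitability exceeds the intake rate on those already taken.
Rate on top 1: 12.52. roots: 682 > 12.52 → include.
Rate on top 2: 85.6. ground squirrels: 434 > 85.6 → include.
Rate on top 3: 150.4. ant nests: 316 > 150.4 → include.
Rate on top 4: 160.8. berries: 237 > 160.8 → include.
Optimal diet: carrion scraps, roots, ground squirrels, ant nests, berries — 5 of 5 types.

5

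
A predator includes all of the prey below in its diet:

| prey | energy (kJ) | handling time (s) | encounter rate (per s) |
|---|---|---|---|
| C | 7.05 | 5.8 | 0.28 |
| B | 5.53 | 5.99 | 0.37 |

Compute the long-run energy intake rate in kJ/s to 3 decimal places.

Energy encountered per unit search time: 0.28×7.05 + 0.37×5.53 = 4.02 kJ/s.
Handling time per unit search time: 0.28×5.8 + 0.37×5.99 = 3.84.
Rate = 4.02/(1 + 3.84) = 0.8305 kJ/s.

0.831 kJ/s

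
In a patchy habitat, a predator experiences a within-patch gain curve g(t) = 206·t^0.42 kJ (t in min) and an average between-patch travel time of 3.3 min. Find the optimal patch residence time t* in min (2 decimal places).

Maximise g(t)/(T+t): set derivative to zero → g'(t)(T+t) = g(t).
g'(t) = 0.42·206·t^-0.58. Setting 0.42·206·t^-0.58 = 206·t^0.42/(3.3+t) gives 0.42(3.3+t) = t, so 0.58·t = 0.42×3.3.
t* = 0.42×3.3/0.58 = 2.39 min.

2.39 min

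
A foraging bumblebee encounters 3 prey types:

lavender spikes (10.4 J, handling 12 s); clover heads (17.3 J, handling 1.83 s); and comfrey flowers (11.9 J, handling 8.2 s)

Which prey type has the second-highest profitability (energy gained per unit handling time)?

Profitability E/h (J/s): lavender spikes = 10.4/12 = 0.867, clover heads = 17.3/1.83 = 9.45, comfrey flowers = 11.9/8.2 = 1.45.
Ranked: clover heads > comfrey flowers > lavender spikes.

comfrey flowers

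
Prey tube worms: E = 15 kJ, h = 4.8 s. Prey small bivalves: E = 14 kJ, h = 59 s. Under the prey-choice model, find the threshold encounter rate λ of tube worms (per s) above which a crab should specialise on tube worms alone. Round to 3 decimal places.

0.017 per s

At the threshold, the rate on tube worms alone equals the profitability of small bivalves: λ·15/(1 + λ·4.8) = 14/59 = 0.2373.
Rearranging, λ(15 − 0.2373×4.8) = 0.2373, so λ = 0.2373/13.86 = 0.01712 per s.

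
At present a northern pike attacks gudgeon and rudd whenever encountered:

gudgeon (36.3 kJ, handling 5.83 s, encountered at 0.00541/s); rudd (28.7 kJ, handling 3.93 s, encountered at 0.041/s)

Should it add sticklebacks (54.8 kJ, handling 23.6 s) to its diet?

Yes

On gudgeon and rudd alone, R = ΣλE/(1+Σλh) = 1.373/1.193 = 1.151 kJ/s.
Profitability of sticklebacks: 54.8/23.6 = 2.322 kJ/s.
Since 2.322 > R, including sticklebacks increases the long-run rate.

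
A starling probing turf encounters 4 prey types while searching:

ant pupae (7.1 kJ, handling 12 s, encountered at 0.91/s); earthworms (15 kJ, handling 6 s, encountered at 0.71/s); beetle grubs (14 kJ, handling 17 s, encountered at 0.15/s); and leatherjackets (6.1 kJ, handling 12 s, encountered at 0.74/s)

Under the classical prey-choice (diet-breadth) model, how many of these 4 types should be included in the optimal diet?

1

E/h in descending order: earthworms 2.5, beetle grubs 0.824, ant pupae 0.592, leatherjackets 0.508 kJ/s. The optimal diet is the largest prefix of this list for which every included type satisfies E_i/h_i > R on the types above it.
Rate on top 1: 2.025. beetle grubs: 0.824 < 2.025 → exclude; stop.
Optimal diet: earthworms — 1 of 4 types.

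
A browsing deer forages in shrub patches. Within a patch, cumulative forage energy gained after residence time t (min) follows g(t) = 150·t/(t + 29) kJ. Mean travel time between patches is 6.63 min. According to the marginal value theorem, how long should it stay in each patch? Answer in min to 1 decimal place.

Optimal t* satisfies g'(t*) = g(t*)/(T + t*).
g'(t) = 150·29/(t + 29)². Setting 150·29/(t+29)² = 150t/[(t+29)(6.63+t)] gives 29(6.63+t) = t(t+29), so t² = 29×6.63 = 192.3.
t* = √192.3 = 13.87 min.

13.9 min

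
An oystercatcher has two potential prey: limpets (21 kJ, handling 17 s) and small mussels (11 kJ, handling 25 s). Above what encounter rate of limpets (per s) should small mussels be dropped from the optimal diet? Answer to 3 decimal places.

0.033 per s

At the threshold, the rate on limpets alone equals the profitability of small mussels: λ·21/(1 + λ·17) = 11/25 = 0.44.
Rearranging, λ(21 − 0.44×17) = 0.44, so λ = 0.44/13.52 = 0.03254 per s.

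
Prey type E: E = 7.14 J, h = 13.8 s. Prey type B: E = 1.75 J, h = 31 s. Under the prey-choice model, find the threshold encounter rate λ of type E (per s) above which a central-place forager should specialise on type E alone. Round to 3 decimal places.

At the threshold, the rate on type E alone equals the profitability of type B: λ·7.14/(1 + λ·13.8) = 1.75/31 = 0.05645.
Rearranging, λ(7.14 − 0.05645×13.8) = 0.05645, so λ = 0.05645/6.361 = 0.008875 per s.

0.009 per s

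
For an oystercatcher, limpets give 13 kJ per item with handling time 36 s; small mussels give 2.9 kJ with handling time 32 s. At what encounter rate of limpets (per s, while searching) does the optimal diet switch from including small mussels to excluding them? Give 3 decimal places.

0.009 per s

Drop small mussels once their profitability E₂/h₂ falls below the rate achievable on limpets alone: E₂/h₂ = λE₁/(1 + λh₁).
Solve for λ: λE₁h₂ = E₂(1 + λh₁) → λ(E₁h₂ − E₂h₁) = E₂ → λ = E₂/(E₁h₂ − E₂h₁).
λ = 2.9/(13×32 − 2.9×36) = 2.9/311.6 = 0.009307 per s.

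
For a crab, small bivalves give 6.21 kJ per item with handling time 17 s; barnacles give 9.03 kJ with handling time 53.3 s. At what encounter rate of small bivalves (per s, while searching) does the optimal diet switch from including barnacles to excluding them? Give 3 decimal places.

0.051 per s

At the threshold, the rate on small bivalves alone equals the profitability of barnacles: λ·6.21/(1 + λ·17) = 9.03/53.3 = 0.1694.
Rearranging, λ(6.21 − 0.1694×17) = 0.1694, so λ = 0.1694/3.33 = 0.05088 per s.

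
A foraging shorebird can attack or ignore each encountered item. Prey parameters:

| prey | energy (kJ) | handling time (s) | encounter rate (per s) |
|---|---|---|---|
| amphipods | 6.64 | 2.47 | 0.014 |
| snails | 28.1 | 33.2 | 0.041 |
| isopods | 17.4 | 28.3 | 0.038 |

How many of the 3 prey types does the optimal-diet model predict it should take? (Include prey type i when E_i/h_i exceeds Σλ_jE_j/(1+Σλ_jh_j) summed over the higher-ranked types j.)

3

E/h in descending order: amphipods 2.69, snails 0.846, isopods 0.615 kJ/s. The optimal diet is the largest prefix of this list for which every included type satisfies E_i/h_i > R on the types above it.
Rate on top 1: 0.08985. snails: 0.846 > 0.08985 → include.
Rate on top 2: 0.5197. isopods: 0.615 > 0.5197 → include.
Optimal diet: amphipods, snails, isopods — 3 of 3 types.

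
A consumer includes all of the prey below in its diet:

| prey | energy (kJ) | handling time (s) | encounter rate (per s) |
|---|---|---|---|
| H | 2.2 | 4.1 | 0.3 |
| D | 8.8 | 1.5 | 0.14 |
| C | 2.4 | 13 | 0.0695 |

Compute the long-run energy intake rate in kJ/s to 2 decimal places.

0.62 kJ/s

Energy encountered per unit search time: 0.3×2.2 + 0.14×8.8 + 0.0695×2.4 = 2.059 kJ/s.
Handling time per unit search time: 0.3×4.1 + 0.14×1.5 + 0.0695×13 = 2.343.
Rate = 2.059/(1 + 2.343) = 0.6158 kJ/s.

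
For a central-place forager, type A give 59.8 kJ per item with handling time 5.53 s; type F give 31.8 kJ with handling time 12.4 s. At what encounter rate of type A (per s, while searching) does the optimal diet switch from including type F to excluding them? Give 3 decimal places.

At the threshold, the rate on type A alone equals the profitability of type F: λ·59.8/(1 + λ·5.53) = 31.8/12.4 = 2.565.
Rearranging, λ(59.8 − 2.565×5.53) = 2.565, so λ = 2.565/45.62 = 0.05622 per s.

0.056 per s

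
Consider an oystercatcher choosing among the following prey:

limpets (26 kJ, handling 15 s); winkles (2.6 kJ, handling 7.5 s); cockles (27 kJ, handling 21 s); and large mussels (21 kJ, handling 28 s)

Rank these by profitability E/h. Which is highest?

Profitability E/h (kJ/s): limpets = 26/15 = 1.73, winkles = 2.6/7.5 = 0.347, cockles = 27/21 = 1.29, large mussels = 21/28 = 0.75.
Ranked: limpets > cockles > large mussels > winkles.

limpets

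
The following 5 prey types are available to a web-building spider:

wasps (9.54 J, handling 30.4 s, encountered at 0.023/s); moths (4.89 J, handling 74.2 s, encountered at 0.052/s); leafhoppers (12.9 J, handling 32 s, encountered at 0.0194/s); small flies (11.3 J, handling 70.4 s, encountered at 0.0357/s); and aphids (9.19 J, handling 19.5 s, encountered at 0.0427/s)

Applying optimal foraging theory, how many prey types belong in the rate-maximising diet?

3

Profitabilities (E/h, J/s): aphids 0.471, leafhoppers 0.403, wasps 0.314, small flies 0.161, moths 0.0659. Add prey in this order while the next type's profitability exceeds the intake rate on those already taken.
Rate on top 1: 0.2141. leafhoppers: 0.403 > 0.2141 → include.
Rate on top 2: 0.2619. wasps: 0.314 > 0.2619 → include.
Rate on top 3: 0.2735. small flies: 0.161 < 0.2735 → exclude; stop.
Optimal diet: aphids, leafhoppers, wasps — 3 of 5 types.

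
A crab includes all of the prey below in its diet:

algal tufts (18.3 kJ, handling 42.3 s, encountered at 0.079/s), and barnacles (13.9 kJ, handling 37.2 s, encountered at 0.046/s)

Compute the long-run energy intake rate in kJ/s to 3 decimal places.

0.344 kJ/s

R = (0.079×18.3 + 0.046×13.9) / (1 + 0.079×42.3 + 0.046×37.2) = 2.085/6.053 = 0.3445 kJ/s.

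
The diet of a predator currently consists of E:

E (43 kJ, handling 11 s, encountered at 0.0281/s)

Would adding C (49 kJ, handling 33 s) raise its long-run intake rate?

Yes

On E alone, R = ΣλE/(1+Σλh) = 1.208/1.309 = 0.923 kJ/s.
Profitability of C: 49/33 = 1.485 kJ/s.
Since 1.485 > R, including C increases the long-run rate.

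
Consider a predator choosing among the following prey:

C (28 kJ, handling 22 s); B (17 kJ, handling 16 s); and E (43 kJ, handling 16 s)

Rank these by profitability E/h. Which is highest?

Profitability E/h (kJ/s): C = 28/22 = 1.27, B = 17/16 = 1.06, E = 43/16 = 2.69.
Ranked: E > C > B.

E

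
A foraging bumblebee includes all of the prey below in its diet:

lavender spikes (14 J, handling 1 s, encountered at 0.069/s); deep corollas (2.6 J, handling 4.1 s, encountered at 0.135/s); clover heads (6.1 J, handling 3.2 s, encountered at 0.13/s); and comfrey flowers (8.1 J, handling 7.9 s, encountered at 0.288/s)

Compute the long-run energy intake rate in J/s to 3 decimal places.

R = (0.069×14 + 0.135×2.6 + 0.13×6.1 + 0.288×8.1) / (1 + 0.069×1 + 0.135×4.1 + 0.13×3.2 + 0.288×7.9) = 4.443/4.314 = 1.03 J/s.

1.030 J/s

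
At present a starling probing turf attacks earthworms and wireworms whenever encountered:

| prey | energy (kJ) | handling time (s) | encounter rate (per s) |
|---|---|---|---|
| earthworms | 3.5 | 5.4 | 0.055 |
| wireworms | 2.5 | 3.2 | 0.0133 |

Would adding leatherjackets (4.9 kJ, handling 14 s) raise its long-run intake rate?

On earthworms and wireworms alone, R = ΣλE/(1+Σλh) = 0.2258/1.34 = 0.1685 kJ/s.
leatherjackets: E/h = 4.9/14 = 0.35 kJ/s.
Since 0.35 > R, including leatherjackets increases the long-run rate.

Yes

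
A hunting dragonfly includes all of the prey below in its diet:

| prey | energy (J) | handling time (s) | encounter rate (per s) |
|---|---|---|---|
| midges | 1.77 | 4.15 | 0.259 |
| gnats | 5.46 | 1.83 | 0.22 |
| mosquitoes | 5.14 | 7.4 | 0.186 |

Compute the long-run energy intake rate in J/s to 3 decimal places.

0.679 J/s

R = (0.259×1.77 + 0.22×5.46 + 0.186×5.14) / (1 + 0.259×4.15 + 0.22×1.83 + 0.186×7.4) = 2.616/3.854 = 0.6787 J/s.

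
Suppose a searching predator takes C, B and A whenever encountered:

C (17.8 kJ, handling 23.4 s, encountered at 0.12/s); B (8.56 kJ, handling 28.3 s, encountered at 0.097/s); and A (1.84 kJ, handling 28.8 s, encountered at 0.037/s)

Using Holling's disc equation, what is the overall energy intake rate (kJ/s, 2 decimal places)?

R = (0.12×17.8 + 0.097×8.56 + 0.037×1.84) / (1 + 0.12×23.4 + 0.097×28.3 + 0.037×28.8) = 3.034/7.619 = 0.3983 kJ/s.

0.40 kJ/s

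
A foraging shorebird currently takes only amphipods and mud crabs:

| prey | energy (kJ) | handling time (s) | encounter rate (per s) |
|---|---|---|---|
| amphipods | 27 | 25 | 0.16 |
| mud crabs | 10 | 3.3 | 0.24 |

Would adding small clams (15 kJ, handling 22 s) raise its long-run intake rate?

On amphipods and mud crabs alone, R = ΣλE/(1+Σλh) = 6.72/5.792 = 1.16 kJ/s.
Profitability of small clams: 15/22 = 0.6818 kJ/s.
Since 0.6818 < R, time spent handling small clams is better spent searching.

No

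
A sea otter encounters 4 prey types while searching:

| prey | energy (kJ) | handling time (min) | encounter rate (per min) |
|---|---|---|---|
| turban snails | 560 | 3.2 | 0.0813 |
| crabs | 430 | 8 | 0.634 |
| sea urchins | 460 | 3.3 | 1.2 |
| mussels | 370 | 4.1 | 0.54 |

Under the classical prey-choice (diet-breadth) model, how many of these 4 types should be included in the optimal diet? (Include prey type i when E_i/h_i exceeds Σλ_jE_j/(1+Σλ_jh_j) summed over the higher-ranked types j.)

2

Profitabilities (E/h, kJ/min): turban snails 175, sea urchins 139, mussels 90.2, crabs 53.8. Add prey in this order while the next type's profitability exceeds the intake rate on those already taken.
Rate on top 1: 36.13. sea urchins: 139 > 36.13 → include.
Rate on top 2: 114.5. mussels: 90.2 < 114.5 → exclude; stop.
Optimal diet: turban snails, sea urchins — 2 of 4 types.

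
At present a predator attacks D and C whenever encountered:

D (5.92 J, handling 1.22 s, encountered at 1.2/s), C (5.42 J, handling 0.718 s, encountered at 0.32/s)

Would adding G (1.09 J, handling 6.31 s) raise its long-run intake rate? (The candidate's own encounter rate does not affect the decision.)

On D and C alone, R = ΣλE/(1+Σλh) = 8.838/2.694 = 3.281 J/s.
G: E/h = 1.09/6.31 = 0.1727 J/s.
0.1727 < 3.281, so adding G would lower the average — exclude it.

No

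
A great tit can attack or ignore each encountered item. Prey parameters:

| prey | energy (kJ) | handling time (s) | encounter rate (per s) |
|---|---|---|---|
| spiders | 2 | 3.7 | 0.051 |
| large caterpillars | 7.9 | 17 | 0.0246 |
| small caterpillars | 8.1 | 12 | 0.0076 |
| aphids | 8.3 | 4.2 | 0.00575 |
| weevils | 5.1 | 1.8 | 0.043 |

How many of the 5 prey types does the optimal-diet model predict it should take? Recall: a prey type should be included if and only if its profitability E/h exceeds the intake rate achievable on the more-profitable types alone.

E/h in descending order: weevils 2.83, aphids 1.98, small caterpillars 0.675, spiders 0.541, large caterpillars 0.465 kJ/s. The optimal diet is the largest prefix of this list for which every included type satisfies E_i/h_i > R on the types above it.
Rate on top 1: 0.2035. aphids: 1.98 > 0.2035 → include.
Rate on top 2: 0.2424. small caterpillars: 0.675 > 0.2424 → include.
Rate on top 3: 0.2755. spiders: 0.541 > 0.2755 → include.
Rate on top 4: 0.3117. large caterpillars: 0.465 > 0.3117 → include.
Optimal diet: weevils, aphids, small caterpillars, spiders, large caterpillars — 5 of 5 types.

5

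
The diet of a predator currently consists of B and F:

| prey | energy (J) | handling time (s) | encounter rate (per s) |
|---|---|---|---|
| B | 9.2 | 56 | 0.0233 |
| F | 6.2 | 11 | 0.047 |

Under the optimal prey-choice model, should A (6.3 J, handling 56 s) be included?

On B and F alone, R = ΣλE/(1+Σλh) = 0.5058/2.822 = 0.1792 J/s.
A: E/h = 6.3/56 = 0.1125 J/s.
0.1125 < 0.1792, so adding A would lower the average — exclude it.

No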